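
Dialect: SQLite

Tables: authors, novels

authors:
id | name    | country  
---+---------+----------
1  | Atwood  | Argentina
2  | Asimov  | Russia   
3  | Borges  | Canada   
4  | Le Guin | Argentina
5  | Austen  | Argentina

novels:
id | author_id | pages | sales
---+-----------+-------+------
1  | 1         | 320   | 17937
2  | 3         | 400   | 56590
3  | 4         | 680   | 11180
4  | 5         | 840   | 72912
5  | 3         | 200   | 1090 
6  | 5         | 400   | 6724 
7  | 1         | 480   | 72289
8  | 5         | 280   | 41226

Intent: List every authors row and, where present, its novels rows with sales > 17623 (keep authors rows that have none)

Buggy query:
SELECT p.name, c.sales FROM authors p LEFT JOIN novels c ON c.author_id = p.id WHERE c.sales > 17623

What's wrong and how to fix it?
Bug: Filtering c.sales in WHERE discards the NULL rows produced by LEFT JOIN, turning it into an inner join

Fix: Put 'c.sales > 17623' in the JOIN's ON clause instead of WHERE

Corrected query:
SELECT p.name, c.sales FROM authors p LEFT JOIN novels c ON c.author_id = p.id AND c.sales > 17623

Result:
name    | sales
--------+------
Atwood  | 17937
Atwood  | 72289
Asimov  | NULL 
Borges  | 56590
Le Guin | NULL 
Austen  | 41226
Austen  | 72912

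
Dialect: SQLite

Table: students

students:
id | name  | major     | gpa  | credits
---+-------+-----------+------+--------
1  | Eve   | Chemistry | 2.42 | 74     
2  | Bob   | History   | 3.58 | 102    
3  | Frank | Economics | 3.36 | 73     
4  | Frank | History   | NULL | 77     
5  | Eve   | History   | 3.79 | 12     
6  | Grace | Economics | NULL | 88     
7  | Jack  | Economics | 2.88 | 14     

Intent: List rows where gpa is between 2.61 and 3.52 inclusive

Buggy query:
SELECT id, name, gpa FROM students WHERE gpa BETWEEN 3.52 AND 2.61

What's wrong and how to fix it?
Bug: BETWEEN expects the lower bound first; with 3.52 AND 2.61 the range is empty

Fix: Swap the bounds so the smaller value comes first

Corrected query:
SELECT id, name, gpa FROM students WHERE gpa BETWEEN 2.61 AND 3.52

Result:
id | name  | gpa 
---+-------+-----
3  | Frank | 3.36
7  | Jack  | 2.88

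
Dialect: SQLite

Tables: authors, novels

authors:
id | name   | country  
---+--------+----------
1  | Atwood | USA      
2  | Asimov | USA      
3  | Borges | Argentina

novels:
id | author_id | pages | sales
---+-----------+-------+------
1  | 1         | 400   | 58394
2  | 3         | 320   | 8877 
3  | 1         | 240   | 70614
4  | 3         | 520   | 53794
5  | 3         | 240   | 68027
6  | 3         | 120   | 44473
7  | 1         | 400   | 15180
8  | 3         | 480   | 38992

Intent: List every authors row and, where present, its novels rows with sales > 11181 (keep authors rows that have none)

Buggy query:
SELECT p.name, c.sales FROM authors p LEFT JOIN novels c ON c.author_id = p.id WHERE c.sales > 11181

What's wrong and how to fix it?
Bug: Filtering c.sales in WHERE discards the NULL rows produced by LEFT JOIN, turning it into an inner join

Fix: Move the right-table condition into the ON clause so unmatched parents are kept

Corrected query:
SELECT p.name, c.sales FROM authors p LEFT JOIN novels c ON c.author_id = p.id AND c.sales > 11181

Result:
name   | sales
-------+------
Atwood | 15180
Atwood | 58394
Atwood | 70614
Asimov | NULL 
Borges | 38992
Borges | 44473
Borges | 53794
Borges | 68027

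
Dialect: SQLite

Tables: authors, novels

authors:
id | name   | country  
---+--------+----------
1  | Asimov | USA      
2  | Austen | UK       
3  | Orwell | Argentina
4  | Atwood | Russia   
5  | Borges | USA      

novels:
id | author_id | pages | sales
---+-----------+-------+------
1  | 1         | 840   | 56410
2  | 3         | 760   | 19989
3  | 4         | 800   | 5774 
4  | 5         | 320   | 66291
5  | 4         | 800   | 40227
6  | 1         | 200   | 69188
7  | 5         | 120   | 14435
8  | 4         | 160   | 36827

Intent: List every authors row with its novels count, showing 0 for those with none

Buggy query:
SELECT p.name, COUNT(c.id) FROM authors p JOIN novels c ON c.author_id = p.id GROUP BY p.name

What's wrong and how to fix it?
Bug: INNER JOIN drops authors rows that have no matching novels rows

Fix: Switch to LEFT JOIN to retain unmatched parent rows

Corrected query:
SELECT p.name, COUNT(c.id) FROM authors p LEFT JOIN novels c ON c.author_id = p.id GROUP BY p.name

Result:
name   | COUNT(c.id)
-------+------------
Asimov | 2          
Atwood | 3          
Austen | 0          
Borges | 2          
Orwell | 1          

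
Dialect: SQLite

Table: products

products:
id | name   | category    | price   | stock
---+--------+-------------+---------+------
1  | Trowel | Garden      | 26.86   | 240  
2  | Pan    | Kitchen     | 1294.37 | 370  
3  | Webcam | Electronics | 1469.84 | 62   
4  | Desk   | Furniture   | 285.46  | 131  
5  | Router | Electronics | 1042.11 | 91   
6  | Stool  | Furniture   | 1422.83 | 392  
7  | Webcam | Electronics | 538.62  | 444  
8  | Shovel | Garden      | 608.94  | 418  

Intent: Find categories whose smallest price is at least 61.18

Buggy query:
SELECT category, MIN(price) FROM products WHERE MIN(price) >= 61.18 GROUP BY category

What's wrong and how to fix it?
Bug: Aggregates like MIN are computed per group after WHERE runs

Fix: Use HAVING for the per-group MIN condition

Corrected query:
SELECT category, MIN(price) FROM products GROUP BY category HAVING MIN(price) >= 61.18

Result:
category    | MIN(price)
------------+-----------
Electronics | 538.62    
Furniture   | 285.46    
Kitchen     | 1294.37   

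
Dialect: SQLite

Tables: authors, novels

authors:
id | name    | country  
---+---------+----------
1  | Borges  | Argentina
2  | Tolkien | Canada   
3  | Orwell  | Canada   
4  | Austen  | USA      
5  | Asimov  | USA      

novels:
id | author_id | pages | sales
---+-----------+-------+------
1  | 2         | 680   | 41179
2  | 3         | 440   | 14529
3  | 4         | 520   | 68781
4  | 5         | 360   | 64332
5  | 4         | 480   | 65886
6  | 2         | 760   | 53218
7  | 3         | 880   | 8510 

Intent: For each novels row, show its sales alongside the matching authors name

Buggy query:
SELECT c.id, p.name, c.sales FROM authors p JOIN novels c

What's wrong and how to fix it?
Bug: Missing join condition: each novels row is matched to all authors rows instead of just its own

Fix: Add ON c.author_id = p.id to the JOIN

Corrected query:
SELECT c.id, p.name, c.sales FROM authors p JOIN novels c ON c.author_id = p.id

Result:
id | name    | sales
---+---------+------
1  | Tolkien | 41179
2  | Orwell  | 14529
3  | Austen  | 68781
4  | Asimov  | 64332
5  | Austen  | 65886
6  | Tolkien | 53218
7  | Orwell  | 8510 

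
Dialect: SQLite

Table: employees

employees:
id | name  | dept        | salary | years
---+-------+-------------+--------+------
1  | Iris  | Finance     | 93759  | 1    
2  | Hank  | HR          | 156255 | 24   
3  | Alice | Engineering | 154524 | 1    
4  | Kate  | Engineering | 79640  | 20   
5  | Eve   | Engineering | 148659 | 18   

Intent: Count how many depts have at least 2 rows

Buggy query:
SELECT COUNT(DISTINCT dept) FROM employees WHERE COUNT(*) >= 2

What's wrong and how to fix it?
Bug: COUNT(*) cannot appear in WHERE; the per-group count doesn't exist yet

Fix: Group first with HAVING COUNT(*) >= 2, then COUNT the resulting groups

Corrected query:
SELECT COUNT(*) FROM (SELECT dept FROM employees GROUP BY dept HAVING COUNT(*) >= 2)

Result:
COUNT(*)
--------
1       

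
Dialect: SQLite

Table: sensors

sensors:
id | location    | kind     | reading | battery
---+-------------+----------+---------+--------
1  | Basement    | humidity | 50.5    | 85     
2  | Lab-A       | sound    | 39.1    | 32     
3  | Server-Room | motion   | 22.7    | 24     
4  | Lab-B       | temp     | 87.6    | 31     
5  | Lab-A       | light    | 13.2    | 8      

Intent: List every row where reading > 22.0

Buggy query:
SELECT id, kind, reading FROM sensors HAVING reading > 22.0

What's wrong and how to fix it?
Bug: This is a non-aggregate query (no GROUP BY, no aggregates), so in SQLite the HAVING clause is invalid here; a row-level condition belongs in WHERE

Fix: Use WHERE for row-level filtering

Corrected query:
SELECT id, kind, reading FROM sensors WHERE reading > 22.0

Result:
id | kind     | reading
---+----------+--------
1  | humidity | 50.5   
2  | sound    | 39.1   
3  | motion   | 22.7   
4  | temp     | 87.6   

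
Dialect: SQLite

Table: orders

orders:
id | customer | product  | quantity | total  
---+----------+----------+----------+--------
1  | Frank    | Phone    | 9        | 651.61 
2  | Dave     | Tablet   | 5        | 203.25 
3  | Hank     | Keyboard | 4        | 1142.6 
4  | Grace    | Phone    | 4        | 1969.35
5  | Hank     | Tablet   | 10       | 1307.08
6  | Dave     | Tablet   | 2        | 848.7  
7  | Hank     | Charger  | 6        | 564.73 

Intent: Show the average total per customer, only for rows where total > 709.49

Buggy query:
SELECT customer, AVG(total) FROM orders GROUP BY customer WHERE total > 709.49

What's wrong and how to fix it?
Bug: Row-level WHERE must come before GROUP BY in the clause order

Fix: Place WHERE between FROM and GROUP BY

Corrected query:
SELECT customer, AVG(total) FROM orders WHERE total > 709.49 GROUP BY customer

Result:
customer | AVG(total)
---------+-----------
Dave     | 848.7     
Grace    | 1969.35   
Hank     | 1224.84   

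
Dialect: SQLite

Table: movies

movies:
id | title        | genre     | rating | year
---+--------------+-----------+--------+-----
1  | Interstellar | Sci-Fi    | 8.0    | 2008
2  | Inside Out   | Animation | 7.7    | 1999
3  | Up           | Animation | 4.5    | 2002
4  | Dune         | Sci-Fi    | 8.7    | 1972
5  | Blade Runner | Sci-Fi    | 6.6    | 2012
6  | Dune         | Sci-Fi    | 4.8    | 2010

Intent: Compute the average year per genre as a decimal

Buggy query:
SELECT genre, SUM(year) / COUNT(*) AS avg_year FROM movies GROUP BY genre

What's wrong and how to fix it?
Bug: Both operands are integers, so '/' performs integer division and truncates

Fix: Multiply by 1.0 (or CAST to REAL) to force floating-point division

Corrected query:
SELECT genre, SUM(year) * 1.0 / COUNT(*) AS avg_year FROM movies GROUP BY genre

Result:
genre     | avg_year
----------+---------
Animation | 2000.5  
Sci-Fi    | 2000.5  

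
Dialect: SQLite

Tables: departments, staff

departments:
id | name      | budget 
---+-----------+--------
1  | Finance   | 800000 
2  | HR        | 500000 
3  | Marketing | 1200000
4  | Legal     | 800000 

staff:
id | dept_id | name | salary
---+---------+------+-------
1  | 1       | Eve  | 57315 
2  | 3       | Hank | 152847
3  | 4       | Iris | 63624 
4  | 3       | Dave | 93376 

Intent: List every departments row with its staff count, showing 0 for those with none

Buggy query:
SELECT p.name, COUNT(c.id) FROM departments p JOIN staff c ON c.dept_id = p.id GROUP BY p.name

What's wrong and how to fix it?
Bug: An inner join excludes parents with zero children

Fix: Switch to LEFT JOIN to retain unmatched parent rows

Corrected query:
SELECT p.name, COUNT(c.id) FROM departments p LEFT JOIN staff c ON c.dept_id = p.id GROUP BY p.name

Result:
name      | COUNT(c.id)
----------+------------
Finance   | 1          
HR        | 0          
Legal     | 1          
Marketing | 2          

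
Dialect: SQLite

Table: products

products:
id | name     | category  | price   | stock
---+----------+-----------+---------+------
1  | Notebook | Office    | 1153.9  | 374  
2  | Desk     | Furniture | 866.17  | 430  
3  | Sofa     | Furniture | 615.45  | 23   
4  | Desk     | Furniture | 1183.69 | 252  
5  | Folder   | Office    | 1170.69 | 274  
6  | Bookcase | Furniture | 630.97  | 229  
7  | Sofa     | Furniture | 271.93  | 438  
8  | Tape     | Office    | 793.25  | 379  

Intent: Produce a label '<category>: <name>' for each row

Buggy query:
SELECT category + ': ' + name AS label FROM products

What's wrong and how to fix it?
Bug: '+' is numeric addition; on text columns SQLite converts them to 0 instead of concatenating

Fix: Replace + with || to concatenate text

Corrected query:
SELECT category || ': ' || name AS label FROM products

Result:
label              
-------------------
Office: Notebook   
Furniture: Desk    
Furniture: Sofa    
Furniture: Desk    
Office: Folder     
Furniture: Bookcase
Furniture: Sofa    
Office: Tape       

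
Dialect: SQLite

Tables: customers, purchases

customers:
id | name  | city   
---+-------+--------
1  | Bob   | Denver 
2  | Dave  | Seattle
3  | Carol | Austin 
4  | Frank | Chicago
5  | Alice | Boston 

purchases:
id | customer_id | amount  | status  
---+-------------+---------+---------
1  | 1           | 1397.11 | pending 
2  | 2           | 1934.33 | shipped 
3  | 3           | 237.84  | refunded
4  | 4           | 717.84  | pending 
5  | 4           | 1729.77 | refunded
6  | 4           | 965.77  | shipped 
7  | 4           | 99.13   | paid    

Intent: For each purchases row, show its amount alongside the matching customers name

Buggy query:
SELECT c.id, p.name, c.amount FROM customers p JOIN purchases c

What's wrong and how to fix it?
Bug: JOIN with no ON clause produces a cartesian product; every purchases row pairs with every customers row

Fix: Specify the join condition linking the foreign key to the parent id

Corrected query:
SELECT c.id, p.name, c.amount FROM customers p JOIN purchases c ON c.customer_id = p.id

Result:
id | name  | amount 
---+-------+--------
1  | Bob   | 1397.11
2  | Dave  | 1934.33
3  | Carol | 237.84 
4  | Frank | 717.84 
5  | Frank | 1729.77
6  | Frank | 965.77 
7  | Frank | 99.13  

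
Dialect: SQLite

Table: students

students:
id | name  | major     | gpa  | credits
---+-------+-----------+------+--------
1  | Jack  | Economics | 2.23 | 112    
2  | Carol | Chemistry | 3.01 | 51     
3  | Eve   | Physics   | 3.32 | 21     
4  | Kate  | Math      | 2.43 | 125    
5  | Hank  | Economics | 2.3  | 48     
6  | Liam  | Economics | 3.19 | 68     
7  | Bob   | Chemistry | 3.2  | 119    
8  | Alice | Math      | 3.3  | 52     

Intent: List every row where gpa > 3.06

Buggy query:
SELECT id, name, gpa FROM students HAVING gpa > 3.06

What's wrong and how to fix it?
Bug: HAVING filters the output of aggregation, but this query has no GROUP BY and no aggregate functions, so SQLite rejects it (HAVING clause on a non-aggregate query); the condition here is per row

Fix: Replace HAVING with WHERE since the condition applies to individual rows

Corrected query:
SELECT id, name, gpa FROM students WHERE gpa > 3.06

Result:
id | name  | gpa 
---+-------+-----
3  | Eve   | 3.32
6  | Liam  | 3.19
7  | Bob   | 3.2 
8  | Alice | 3.3 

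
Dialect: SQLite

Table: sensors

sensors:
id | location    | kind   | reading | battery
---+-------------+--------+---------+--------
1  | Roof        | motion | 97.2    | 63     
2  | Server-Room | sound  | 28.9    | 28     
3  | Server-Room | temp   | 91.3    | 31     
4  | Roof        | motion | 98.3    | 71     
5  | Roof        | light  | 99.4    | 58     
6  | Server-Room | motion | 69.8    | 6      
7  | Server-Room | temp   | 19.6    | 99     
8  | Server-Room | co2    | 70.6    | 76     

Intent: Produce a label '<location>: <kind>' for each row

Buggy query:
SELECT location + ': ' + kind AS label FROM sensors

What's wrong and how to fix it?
Bug: '+' is numeric addition; on text columns SQLite converts them to 0 instead of concatenating

Fix: Replace + with || to concatenate text

Corrected query:
SELECT location || ': ' || kind AS label FROM sensors

Result:
label              
-------------------
Roof: motion       
Server-Room: sound 
Server-Room: temp  
Roof: motion       
Roof: light        
Server-Room: motion
Server-Room: temp  
Server-Room: co2   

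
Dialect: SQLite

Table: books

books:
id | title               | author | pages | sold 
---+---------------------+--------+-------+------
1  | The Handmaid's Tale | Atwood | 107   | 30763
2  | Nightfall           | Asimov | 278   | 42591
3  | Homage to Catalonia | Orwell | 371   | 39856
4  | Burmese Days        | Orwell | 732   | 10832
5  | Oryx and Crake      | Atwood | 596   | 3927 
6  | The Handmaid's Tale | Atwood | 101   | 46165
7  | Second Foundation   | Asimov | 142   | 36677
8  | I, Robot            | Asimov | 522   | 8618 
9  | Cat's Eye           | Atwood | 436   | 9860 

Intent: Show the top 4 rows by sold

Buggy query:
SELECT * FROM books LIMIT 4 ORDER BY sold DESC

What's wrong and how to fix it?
Bug: ORDER BY cannot follow LIMIT; LIMIT is the final clause

Fix: Sort with ORDER BY, then apply LIMIT

Corrected query:
SELECT * FROM books ORDER BY sold DESC LIMIT 4

Result:
id | title               | author | pages | sold 
---+---------------------+--------+-------+------
6  | The Handmaid's Tale | Atwood | 101   | 46165
2  | Nightfall           | Asimov | 278   | 42591
3  | Homage to Catalonia | Orwell | 371   | 39856
7  | Second Foundation   | Asimov | 142   | 36677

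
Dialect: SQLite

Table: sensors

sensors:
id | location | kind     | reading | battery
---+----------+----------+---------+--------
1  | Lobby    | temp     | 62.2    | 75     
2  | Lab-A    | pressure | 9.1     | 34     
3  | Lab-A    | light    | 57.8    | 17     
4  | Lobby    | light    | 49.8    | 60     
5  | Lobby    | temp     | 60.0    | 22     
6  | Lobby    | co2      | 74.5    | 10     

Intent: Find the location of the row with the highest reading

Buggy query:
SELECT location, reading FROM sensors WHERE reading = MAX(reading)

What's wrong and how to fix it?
Bug: WHERE is evaluated per row; an aggregate over the whole table isn't defined there

Fix: Use a subquery: WHERE reading = (SELECT MAX(reading) FROM sensors)

Corrected query:
SELECT location, reading FROM sensors WHERE reading = (SELECT MAX(reading) FROM sensors)

Result:
location | reading
---------+--------
Lobby    | 74.5   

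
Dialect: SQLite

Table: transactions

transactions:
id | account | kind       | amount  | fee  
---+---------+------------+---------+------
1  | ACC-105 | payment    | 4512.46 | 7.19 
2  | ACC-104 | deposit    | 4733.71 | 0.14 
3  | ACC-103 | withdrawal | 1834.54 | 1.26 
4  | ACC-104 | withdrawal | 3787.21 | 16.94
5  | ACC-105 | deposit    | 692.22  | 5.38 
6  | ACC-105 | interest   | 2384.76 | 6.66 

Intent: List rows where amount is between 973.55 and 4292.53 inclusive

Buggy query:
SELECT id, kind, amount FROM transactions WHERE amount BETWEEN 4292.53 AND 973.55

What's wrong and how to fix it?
Bug: BETWEEN expects the lower bound first; with 4292.53 AND 973.55 the range is empty

Fix: Swap the bounds so the smaller value comes first

Corrected query:
SELECT id, kind, amount FROM transactions WHERE amount BETWEEN 973.55 AND 4292.53

Result:
id | kind       | amount 
---+------------+--------
3  | withdrawal | 1834.54
4  | withdrawal | 3787.21
6  | interest   | 2384.76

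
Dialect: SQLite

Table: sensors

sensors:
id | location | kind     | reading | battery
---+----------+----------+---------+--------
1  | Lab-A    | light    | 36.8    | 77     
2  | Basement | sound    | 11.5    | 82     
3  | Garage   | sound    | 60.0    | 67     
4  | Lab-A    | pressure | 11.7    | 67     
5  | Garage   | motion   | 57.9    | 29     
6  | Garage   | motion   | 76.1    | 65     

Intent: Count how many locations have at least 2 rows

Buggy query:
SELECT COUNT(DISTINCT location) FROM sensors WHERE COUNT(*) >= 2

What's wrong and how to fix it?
Bug: COUNT(*) cannot appear in WHERE; the per-group count doesn't exist yet

Fix: Use a subquery that GROUPs and filters with HAVING, then count its rows

Corrected query:
SELECT COUNT(*) FROM (SELECT location FROM sensors GROUP BY location HAVING COUNT(*) >= 2)

Result:
COUNT(*)
--------
2       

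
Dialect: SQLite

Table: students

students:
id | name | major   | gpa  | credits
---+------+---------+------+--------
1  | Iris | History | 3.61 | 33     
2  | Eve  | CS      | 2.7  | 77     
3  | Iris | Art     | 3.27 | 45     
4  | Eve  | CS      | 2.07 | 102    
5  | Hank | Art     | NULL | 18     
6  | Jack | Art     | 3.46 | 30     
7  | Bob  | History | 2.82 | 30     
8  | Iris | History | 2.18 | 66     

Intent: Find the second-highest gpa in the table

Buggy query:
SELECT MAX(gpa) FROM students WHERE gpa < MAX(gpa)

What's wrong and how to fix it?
Bug: The inner MAX is an aggregate inside WHERE, which is not allowed

Fix: Put the inner MAX in a scalar subquery

Corrected query:
SELECT MAX(gpa) FROM students WHERE gpa < (SELECT MAX(gpa) FROM students)

Result:
MAX(gpa)
--------
3.46    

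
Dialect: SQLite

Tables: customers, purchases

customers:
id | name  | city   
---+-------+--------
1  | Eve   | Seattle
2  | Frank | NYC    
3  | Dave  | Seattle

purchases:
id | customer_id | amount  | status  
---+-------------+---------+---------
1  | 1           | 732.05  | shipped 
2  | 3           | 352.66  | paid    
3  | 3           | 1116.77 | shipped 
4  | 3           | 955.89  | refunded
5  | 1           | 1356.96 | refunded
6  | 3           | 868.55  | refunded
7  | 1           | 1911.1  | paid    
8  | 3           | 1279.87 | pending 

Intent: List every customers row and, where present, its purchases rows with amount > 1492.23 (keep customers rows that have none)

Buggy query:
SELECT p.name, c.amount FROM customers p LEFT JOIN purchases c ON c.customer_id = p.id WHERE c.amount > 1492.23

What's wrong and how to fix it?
Bug: A WHERE condition on the right-hand table after LEFT JOIN drops unmatched parents

Fix: Put 'c.amount > 1492.23' in the JOIN's ON clause instead of WHERE

Corrected query:
SELECT p.name, c.amount FROM customers p LEFT JOIN purchases c ON c.customer_id = p.id AND c.amount > 1492.23

Result:
name  | amount
------+-------
Eve   | 1911.1
Frank | NULL  
Dave  | NULL  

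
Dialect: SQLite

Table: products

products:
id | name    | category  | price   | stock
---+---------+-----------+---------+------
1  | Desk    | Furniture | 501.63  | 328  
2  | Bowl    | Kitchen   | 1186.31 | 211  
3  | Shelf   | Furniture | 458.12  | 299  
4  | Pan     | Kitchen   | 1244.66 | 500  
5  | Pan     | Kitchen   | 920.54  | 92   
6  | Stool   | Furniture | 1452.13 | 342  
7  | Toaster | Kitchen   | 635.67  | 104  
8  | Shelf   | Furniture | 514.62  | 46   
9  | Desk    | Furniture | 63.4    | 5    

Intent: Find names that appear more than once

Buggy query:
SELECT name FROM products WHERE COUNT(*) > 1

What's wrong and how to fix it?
Bug: WHERE can't reference COUNT(*); aggregates are computed after WHERE

Fix: GROUP BY name, then filter groups with HAVING COUNT(*) > 1

Corrected query:
SELECT name FROM products GROUP BY name HAVING COUNT(*) > 1

Result:
name 
-----
Desk 
Pan  
Shelf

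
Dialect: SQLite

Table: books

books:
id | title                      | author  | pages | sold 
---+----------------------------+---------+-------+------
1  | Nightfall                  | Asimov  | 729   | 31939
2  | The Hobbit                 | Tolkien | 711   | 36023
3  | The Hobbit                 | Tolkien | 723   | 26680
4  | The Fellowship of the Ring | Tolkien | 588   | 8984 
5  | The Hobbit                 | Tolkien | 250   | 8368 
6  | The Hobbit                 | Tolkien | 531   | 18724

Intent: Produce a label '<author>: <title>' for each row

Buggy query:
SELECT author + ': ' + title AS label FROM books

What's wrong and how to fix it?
Bug: SQLite uses || for string concatenation; + coerces text to numbers (yielding 0)

Fix: Use the || operator for string concatenation

Corrected query:
SELECT author || ': ' || title AS label FROM books

Result:
label                              
-----------------------------------
Asimov: Nightfall                  
Tolkien: The Hobbit                
Tolkien: The Hobbit                
Tolkien: The Fellowship of the Ring
Tolkien: The Hobbit                
Tolkien: The Hobbit                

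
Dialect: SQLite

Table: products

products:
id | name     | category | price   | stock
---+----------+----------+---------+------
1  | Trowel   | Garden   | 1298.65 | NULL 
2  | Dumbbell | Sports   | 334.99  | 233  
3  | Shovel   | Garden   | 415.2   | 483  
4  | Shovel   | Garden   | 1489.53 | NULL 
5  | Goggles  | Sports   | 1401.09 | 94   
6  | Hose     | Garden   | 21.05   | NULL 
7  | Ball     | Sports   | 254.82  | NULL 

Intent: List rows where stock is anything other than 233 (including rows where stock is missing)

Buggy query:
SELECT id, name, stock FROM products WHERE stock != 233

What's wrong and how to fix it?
Bug: Inequality against NULL is unknown, not true; rows with NULL are dropped

Fix: Handle NULL separately with IS NULL alongside the inequality

Corrected query:
SELECT id, name, stock FROM products WHERE stock != 233 OR stock IS NULL

Result:
id | name    | stock
---+---------+------
1  | Trowel  | NULL 
3  | Shovel  | 483  
4  | Shovel  | NULL 
5  | Goggles | 94   
6  | Hose    | NULL 
7  | Ball    | NULL 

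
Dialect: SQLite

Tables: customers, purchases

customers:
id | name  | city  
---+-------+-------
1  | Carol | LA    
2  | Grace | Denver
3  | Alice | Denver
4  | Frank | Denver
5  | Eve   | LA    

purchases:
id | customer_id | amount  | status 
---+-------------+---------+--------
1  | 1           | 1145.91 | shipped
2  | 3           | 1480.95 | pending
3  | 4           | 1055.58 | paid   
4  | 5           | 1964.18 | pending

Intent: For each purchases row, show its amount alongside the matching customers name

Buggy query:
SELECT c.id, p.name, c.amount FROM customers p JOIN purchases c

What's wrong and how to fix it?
Bug: JOIN with no ON clause produces a cartesian product; every purchases row pairs with every customers row

Fix: Specify the join condition linking the foreign key to the parent id

Corrected query:
SELECT c.id, p.name, c.amount FROM customers p JOIN purchases c ON c.customer_id = p.id

Result:
id | name  | amount 
---+-------+--------
1  | Carol | 1145.91
2  | Alice | 1480.95
3  | Frank | 1055.58
4  | Eve   | 1964.18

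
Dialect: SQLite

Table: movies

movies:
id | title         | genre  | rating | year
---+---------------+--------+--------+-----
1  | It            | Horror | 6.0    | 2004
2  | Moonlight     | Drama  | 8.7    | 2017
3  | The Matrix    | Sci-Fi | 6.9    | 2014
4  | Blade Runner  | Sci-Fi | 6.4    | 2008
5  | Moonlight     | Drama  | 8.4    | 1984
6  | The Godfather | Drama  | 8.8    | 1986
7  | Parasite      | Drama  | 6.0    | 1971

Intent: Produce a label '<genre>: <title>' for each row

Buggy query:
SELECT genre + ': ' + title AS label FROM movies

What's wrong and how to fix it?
Bug: SQLite uses || for string concatenation; + coerces text to numbers (yielding 0)

Fix: Replace + with || to concatenate text

Corrected query:
SELECT genre || ': ' || title AS label FROM movies

Result:
label               
--------------------
Horror: It          
Drama: Moonlight    
Sci-Fi: The Matrix  
Sci-Fi: Blade Runner
Drama: Moonlight    
Drama: The Godfather
Drama: Parasite     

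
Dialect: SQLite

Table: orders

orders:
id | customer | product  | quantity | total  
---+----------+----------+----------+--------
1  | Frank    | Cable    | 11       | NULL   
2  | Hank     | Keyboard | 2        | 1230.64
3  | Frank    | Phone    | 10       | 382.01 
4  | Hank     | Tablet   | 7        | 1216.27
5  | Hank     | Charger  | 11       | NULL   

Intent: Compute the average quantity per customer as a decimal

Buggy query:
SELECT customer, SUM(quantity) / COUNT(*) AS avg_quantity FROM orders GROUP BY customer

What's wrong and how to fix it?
Bug: SUM(quantity) and COUNT(*) are both integers; the division truncates the fractional part

Fix: Multiply by 1.0 (or CAST to REAL) to force floating-point division

Corrected query:
SELECT customer, SUM(quantity) * 1.0 / COUNT(*) AS avg_quantity FROM orders GROUP BY customer

Result:
customer | avg_quantity
---------+-------------
Frank    | 10.5        
Hank     | 6.666667    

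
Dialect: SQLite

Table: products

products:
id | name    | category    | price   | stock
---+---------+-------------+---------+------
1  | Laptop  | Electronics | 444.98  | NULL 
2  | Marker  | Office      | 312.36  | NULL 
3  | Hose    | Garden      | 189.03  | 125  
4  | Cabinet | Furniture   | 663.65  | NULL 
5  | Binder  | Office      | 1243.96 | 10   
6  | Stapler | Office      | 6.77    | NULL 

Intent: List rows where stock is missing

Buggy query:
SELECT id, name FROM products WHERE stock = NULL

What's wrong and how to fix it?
Bug: Comparing to NULL with '=' never matches; NULL = NULL is unknown, not true

Fix: Replace '= NULL' with 'IS NULL'

Corrected query:
SELECT id, name FROM products WHERE stock IS NULL

Result:
id | name   
---+--------
1  | Laptop 
2  | Marker 
4  | Cabinet
6  | Stapler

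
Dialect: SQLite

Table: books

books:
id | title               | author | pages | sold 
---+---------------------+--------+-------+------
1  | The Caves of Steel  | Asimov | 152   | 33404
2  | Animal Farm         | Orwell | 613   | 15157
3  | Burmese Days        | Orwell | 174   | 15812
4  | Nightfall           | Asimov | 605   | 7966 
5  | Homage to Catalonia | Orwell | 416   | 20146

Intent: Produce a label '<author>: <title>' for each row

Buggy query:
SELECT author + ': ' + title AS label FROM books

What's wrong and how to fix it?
Bug: '+' is numeric addition; on text columns SQLite converts them to 0 instead of concatenating

Fix: Use the || operator for string concatenation

Corrected query:
SELECT author || ': ' || title AS label FROM books

Result:
label                      
---------------------------
Asimov: The Caves of Steel 
Orwell: Animal Farm        
Orwell: Burmese Days       
Asimov: Nightfall          
Orwell: Homage to Catalonia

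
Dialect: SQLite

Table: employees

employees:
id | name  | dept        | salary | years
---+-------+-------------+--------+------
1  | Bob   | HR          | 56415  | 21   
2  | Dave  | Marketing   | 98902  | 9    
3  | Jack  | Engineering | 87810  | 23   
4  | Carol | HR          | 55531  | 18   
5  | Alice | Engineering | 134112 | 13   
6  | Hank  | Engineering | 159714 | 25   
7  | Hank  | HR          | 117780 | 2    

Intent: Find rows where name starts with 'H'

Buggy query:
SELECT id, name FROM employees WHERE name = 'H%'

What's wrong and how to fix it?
Bug: '=' compares the literal string including the % character; pattern matching needs LIKE

Fix: Use LIKE for wildcard pattern matching

Corrected query:
SELECT id, name FROM employees WHERE name LIKE 'H%'

Result:
id | name
---+-----
6  | Hank
7  | Hank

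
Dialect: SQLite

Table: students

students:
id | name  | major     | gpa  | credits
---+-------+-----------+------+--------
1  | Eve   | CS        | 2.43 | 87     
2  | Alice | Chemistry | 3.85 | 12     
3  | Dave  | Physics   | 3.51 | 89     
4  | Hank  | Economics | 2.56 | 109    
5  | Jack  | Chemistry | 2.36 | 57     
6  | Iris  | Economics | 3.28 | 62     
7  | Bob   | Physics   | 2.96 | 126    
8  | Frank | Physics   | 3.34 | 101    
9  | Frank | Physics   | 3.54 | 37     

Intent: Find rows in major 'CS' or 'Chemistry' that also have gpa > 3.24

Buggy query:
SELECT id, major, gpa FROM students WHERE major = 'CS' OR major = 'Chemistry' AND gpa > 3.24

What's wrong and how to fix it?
Bug: AND binds tighter than OR, so this parses as major = 'CS' OR (major = 'Chemistry' AND gpa > 3.24)

Fix: Group the OR with parentheses (or use IN), then AND the threshold

Corrected query:
SELECT id, major, gpa FROM students WHERE (major = 'CS' OR major = 'Chemistry') AND gpa > 3.24

Result:
id | major     | gpa 
---+-----------+-----
2  | Chemistry | 3.85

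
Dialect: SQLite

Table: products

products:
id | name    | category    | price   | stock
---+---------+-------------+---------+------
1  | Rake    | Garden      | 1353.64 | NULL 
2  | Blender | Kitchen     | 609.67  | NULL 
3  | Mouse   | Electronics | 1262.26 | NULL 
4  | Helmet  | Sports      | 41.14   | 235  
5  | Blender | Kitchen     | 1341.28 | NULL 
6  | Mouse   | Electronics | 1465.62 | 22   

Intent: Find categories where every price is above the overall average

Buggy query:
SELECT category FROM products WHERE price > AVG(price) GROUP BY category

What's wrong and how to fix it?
Bug: AVG() is an aggregate; it can't sit directly in WHERE

Fix: Compute the overall average in a scalar subquery and compare each group's MIN against it in HAVING

Corrected query:
SELECT category FROM products GROUP BY category HAVING MIN(price) > (SELECT AVG(price) FROM products)

Result:
category   
-----------
Electronics
Garden     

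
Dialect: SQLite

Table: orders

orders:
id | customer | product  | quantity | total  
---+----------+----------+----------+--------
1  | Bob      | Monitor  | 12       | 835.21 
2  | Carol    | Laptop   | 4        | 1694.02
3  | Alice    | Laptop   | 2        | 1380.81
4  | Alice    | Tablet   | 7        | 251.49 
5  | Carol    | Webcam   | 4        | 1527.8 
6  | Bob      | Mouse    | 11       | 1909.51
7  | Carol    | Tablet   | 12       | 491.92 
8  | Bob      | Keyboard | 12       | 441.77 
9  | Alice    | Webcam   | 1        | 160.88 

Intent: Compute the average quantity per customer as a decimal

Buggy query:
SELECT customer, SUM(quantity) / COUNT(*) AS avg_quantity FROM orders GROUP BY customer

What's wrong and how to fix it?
Bug: SUM(quantity) and COUNT(*) are both integers; the division truncates the fractional part

Fix: Multiply by 1.0 (or CAST to REAL) to force floating-point division

Corrected query:
SELECT customer, SUM(quantity) * 1.0 / COUNT(*) AS avg_quantity FROM orders GROUP BY customer

Result:
customer | avg_quantity
---------+-------------
Alice    | 3.333333    
Bob      | 11.666667   
Carol    | 6.666667    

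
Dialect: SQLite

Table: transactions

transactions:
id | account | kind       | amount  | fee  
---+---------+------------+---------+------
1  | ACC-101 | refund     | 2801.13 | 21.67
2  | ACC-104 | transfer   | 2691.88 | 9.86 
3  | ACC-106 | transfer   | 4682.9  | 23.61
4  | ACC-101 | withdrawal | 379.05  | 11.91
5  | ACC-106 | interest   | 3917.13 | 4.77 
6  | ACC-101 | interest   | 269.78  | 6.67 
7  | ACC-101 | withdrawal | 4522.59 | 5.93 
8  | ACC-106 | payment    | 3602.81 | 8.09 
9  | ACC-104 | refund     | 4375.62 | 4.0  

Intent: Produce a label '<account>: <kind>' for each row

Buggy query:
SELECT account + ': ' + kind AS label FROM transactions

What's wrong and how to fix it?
Bug: '+' is numeric addition; on text columns SQLite converts them to 0 instead of concatenating

Fix: Replace + with || to concatenate text

Corrected query:
SELECT account || ': ' || kind AS label FROM transactions

Result:
label              
-------------------
ACC-101: refund    
ACC-104: transfer  
ACC-106: transfer  
ACC-101: withdrawal
ACC-106: interest  
ACC-101: interest  
ACC-101: withdrawal
ACC-106: payment   
ACC-104: refund    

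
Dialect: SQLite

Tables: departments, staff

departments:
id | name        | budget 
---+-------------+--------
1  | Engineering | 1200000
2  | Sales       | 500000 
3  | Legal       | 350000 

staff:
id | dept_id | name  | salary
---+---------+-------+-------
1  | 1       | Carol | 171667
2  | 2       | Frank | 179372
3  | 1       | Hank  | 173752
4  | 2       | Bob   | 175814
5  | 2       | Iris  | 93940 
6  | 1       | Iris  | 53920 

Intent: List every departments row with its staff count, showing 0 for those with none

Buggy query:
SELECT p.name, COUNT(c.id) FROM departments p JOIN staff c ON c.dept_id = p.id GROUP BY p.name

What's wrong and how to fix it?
Bug: An inner join excludes parents with zero children

Fix: Use LEFT JOIN so parents without children still appear (COUNT(c.id) gives 0)

Corrected query:
SELECT p.name, COUNT(c.id) FROM departments p LEFT JOIN staff c ON c.dept_id = p.id GROUP BY p.name

Result:
name        | COUNT(c.id)
------------+------------
Engineering | 3          
Legal       | 0          
Sales       | 3          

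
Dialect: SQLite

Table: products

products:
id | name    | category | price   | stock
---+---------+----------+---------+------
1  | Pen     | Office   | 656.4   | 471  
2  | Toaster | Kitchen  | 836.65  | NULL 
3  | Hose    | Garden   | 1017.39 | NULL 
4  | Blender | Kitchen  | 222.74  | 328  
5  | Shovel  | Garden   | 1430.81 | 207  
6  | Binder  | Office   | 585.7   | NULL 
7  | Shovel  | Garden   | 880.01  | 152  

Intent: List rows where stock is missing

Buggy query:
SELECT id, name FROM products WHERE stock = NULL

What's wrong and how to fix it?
Bug: '= NULL' is always unknown in SQL three-valued logic, so no rows match

Fix: Replace '= NULL' with 'IS NULL'

Corrected query:
SELECT id, name FROM products WHERE stock IS NULL

Result:
id | name   
---+--------
2  | Toaster
3  | Hose   
6  | Binder 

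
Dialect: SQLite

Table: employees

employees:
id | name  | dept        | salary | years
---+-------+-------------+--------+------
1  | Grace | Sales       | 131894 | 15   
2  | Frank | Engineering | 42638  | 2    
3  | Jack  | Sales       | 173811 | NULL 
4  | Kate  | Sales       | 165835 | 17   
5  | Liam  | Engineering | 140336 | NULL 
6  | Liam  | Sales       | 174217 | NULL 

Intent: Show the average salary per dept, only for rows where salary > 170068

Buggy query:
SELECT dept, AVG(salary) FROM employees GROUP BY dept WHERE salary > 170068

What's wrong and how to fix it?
Bug: WHERE cannot follow GROUP BY

Fix: Place WHERE between FROM and GROUP BY

Corrected query:
SELECT dept, AVG(salary) FROM employees WHERE salary > 170068 GROUP BY dept

Result:
dept  | AVG(salary)
------+------------
Sales | 174014     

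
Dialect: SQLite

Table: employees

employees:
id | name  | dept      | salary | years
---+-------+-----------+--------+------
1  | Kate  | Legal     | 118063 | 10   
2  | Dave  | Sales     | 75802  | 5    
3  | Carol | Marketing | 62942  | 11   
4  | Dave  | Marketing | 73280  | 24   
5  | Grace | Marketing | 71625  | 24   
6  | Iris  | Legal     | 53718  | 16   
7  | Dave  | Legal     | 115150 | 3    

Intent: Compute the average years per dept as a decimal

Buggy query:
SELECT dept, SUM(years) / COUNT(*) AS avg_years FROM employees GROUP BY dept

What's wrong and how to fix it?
Bug: Both operands are integers, so '/' performs integer division and truncates

Fix: Multiply by 1.0 (or CAST to REAL) to force floating-point division

Corrected query:
SELECT dept, SUM(years) * 1.0 / COUNT(*) AS avg_years FROM employees GROUP BY dept

Result:
dept      | avg_years
----------+----------
Legal     | 9.666667 
Marketing | 19.666667
Sales     | 5        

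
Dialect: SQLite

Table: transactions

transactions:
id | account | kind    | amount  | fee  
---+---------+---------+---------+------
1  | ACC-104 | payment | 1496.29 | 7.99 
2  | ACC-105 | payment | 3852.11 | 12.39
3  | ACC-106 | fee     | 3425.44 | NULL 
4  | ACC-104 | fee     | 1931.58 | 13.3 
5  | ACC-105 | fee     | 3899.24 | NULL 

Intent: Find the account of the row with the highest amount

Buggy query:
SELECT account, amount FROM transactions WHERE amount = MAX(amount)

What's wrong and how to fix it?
Bug: WHERE is evaluated per row; an aggregate over the whole table isn't defined there

Fix: Wrap MAX in a scalar subquery so WHERE compares against a single value

Corrected query:
SELECT account, amount FROM transactions WHERE amount = (SELECT MAX(amount) FROM transactions)

Result:
account | amount 
--------+--------
ACC-105 | 3899.24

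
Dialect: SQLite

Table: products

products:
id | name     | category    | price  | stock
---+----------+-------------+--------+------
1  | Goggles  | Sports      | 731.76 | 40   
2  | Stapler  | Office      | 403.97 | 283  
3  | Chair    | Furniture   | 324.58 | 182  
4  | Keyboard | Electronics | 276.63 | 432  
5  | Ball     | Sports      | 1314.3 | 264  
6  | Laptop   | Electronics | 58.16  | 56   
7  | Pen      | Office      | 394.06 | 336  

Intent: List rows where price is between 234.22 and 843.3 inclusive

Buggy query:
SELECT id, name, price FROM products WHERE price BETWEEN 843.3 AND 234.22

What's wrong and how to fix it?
Bug: BETWEEN expects the lower bound first; with 843.3 AND 234.22 the range is empty

Fix: Write BETWEEN 234.22 AND 843.3

Corrected query:
SELECT id, name, price FROM products WHERE price BETWEEN 234.22 AND 843.3

Result:
id | name     | price 
---+----------+-------
1  | Goggles  | 731.76
2  | Stapler  | 403.97
3  | Chair    | 324.58
4  | Keyboard | 276.63
7  | Pen      | 394.06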